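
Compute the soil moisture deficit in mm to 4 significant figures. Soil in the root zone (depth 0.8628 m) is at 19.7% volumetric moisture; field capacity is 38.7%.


Approach: apply the soil moisture deficit relation, SMD = (FC - theta)/100 * depth * 1000.
SMD = (38.7 - 19.7)/100 * 0.8628 * 1000 = 163.9 mm
Therefore the soil moisture deficit = 163.9 mm.


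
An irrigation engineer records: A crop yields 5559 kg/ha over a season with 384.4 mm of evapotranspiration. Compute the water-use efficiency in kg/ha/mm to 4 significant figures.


Approach: apply the water-use efficiency ratio, WUE = yield/ET.
WUE = 5559 / 384.4 = 14.46 kg/ha/mm
Therefore the water-use efficiency = 14.46 kg/ha/mm.


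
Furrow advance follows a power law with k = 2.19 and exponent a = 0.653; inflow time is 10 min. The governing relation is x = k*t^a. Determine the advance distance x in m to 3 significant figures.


x = 2.19 * 10^0.653 = 9.85 m
Therefore the advance distance x = 9.85 m.


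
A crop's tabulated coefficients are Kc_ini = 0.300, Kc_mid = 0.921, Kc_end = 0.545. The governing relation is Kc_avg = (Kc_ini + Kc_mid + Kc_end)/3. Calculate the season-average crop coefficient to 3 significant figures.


Kc_avg = (0.300 + 0.921 + 0.545)/3 = 0.589
Therefore the season-average crop coefficient = 0.589.


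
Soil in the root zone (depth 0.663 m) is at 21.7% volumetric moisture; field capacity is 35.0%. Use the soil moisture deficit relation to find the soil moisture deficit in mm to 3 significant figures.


Approach: apply the soil moisture deficit relation, SMD = (FC - theta)/100 * depth * 1000.
SMD = (35.0 - 21.7)/100 * 0.663 * 1000 = 88.2 mm
Therefore the soil moisture deficit = 88.2 mm.


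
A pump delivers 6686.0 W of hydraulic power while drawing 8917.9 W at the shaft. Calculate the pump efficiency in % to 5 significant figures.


Approach: apply the efficiency ratio, eta = (P_out/P_in)*100.
eta = (6686.0 / 8917.9) * 100 = 74.973 %
Therefore the pump efficiency = 74.973 %.


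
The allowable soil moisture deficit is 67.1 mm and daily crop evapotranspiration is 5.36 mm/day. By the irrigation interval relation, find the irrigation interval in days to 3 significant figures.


Approach: apply the irrigation interval relation, interval = SMD / ETc.
interval = 67.1 / 5.36 = 12.5 days
Therefore the irrigation interval = 12.5 days.


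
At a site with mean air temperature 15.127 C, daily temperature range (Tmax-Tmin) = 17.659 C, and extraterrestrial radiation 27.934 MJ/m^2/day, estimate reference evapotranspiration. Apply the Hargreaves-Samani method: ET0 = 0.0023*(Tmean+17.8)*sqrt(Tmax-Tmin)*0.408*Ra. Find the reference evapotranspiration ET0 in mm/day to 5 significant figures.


ET0 = 0.0023*(15.127+17.8)*sqrt(17.659)*0.408*27.934 = 3.6271 mm/day
Therefore the reference evapotranspiration ET0 = 3.6271 mm/day.


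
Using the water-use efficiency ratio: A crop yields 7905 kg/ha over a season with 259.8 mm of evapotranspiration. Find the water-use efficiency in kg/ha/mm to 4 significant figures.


Approach: apply the water-use efficiency ratio, WUE = yield/ET.
WUE = 7905 / 259.8 = 30.43 kg/ha/mm
Therefore the water-use efficiency = 30.43 kg/ha/mm.


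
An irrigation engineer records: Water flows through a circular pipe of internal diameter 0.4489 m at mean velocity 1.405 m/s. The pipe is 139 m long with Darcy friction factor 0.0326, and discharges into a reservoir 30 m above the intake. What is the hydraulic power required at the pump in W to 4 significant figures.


Approach: apply continuity + Darcy-Weisbach + hydraulic power, Q = A*v; hf = f*(L/D)*(v^2/(2g)); H = static + hf; P = rho*g*Q*H.
Step 1 — flow rate (continuity, Q = A*v):
  A = pi*(0.4489/2)^2 = 0.158267 m^2
  Q = 0.158267 * 1.405 = 0.222364 m^3/s
Step 2 — friction head loss (Darcy-Weisbach):
  hf = 0.0326 * (139/0.4489) * (1.405^2 / (2*9.81))
  hf = 1.01563 m
Step 3 — total head: H = 30 + 1.01563 = 31.0156 m
Step 4 — hydraulic power (P = rho*g*Q*H):
  P = 1000 * 9.81 * 0.222364 * 31.0156 = 67660 W
Therefore the hydraulic power required at the pump = 67660 W.


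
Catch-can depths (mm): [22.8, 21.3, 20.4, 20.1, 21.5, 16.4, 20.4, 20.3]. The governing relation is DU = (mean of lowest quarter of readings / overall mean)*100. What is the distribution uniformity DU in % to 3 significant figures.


sorted lowest 2 of 8: [16.4, 20.1] -> mean = 18.250 mm
overall mean = 20.400 mm
DU = (18.250/20.400)*100 = 89.5 %
Therefore the distribution uniformity DU = 89.5 %.


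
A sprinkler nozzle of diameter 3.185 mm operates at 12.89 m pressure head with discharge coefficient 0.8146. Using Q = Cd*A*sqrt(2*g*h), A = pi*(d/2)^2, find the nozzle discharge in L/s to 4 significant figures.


A = pi*(3.185e-3/2)^2 = 7.96726e-06 m^2
Q = 0.8146 * 7.96726e-06 * sqrt(2*9.81*12.89) * 1000 = 0.1032 L/s
Therefore the nozzle discharge = 0.1032 L/s.


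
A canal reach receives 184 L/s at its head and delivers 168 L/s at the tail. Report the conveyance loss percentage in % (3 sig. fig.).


Approach: apply the conveyance loss ratio, loss% = ((Q_head - Q_tail)/Q_head)*100.
loss = ((184 - 168)/184)*100 = 8.70 %
Therefore the conveyance loss percentage = 8.70 %.


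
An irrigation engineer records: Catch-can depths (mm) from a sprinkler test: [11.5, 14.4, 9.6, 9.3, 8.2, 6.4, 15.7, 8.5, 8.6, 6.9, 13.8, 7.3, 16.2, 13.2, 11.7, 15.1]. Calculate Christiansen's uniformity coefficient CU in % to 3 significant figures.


Approach: apply Christiansen's uniformity coefficient, CU = (1 - mean_abs_deviation/mean)*100.
mean = 11.025 mm
mean |d_i - mean| = 2.9250 mm
CU = (1 - 2.9250/11.025)*100 = 73.5 %
Therefore Christiansen's uniformity coefficient CU = 73.5 %.


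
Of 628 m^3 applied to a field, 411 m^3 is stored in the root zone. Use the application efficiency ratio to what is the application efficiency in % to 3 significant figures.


Approach: apply the application efficiency ratio, Ea = (stored/applied)*100.
Ea = (411/628)*100 = 65.4 %
Therefore the application efficiency = 65.4 %.


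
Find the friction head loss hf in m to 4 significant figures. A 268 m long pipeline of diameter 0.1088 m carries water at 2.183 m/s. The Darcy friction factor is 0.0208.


Approach: apply the Darcy-Weisbach equation, hf = f*(L/D)*(v^2/(2g)).
hf = 0.0208 * (268/0.1088) * (2.183^2 / (2*9.81))
hf = 12.44 m
Therefore the friction head loss hf = 12.44 m.


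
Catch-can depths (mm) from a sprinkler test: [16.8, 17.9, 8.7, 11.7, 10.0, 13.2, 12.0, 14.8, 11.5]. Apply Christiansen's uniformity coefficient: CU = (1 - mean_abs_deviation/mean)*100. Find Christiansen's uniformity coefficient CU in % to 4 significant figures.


mean = 12.9556 mm
mean |d_i - mean| = 2.41728 mm
CU = (1 - 2.41728/12.9556)*100 = 81.34 %
Therefore Christiansen's uniformity coefficient CU = 81.34 %.


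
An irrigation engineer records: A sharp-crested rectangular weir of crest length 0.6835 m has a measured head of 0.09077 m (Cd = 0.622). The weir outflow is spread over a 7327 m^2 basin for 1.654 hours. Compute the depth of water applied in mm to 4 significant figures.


Approach: apply the rectangular weir equation with a volume-to-depth conversion, Q = (2/3)*Cd*L*sqrt(2g)*H^1.5; d = Q*t/A * 1000.
Step 1 — weir discharge:
  Q = (2/3)*0.622*0.6835*sqrt(2*9.81)*0.09077^1.5 = 0.0343321 m^3/s
Step 2 — volume: V = 0.0343321 * 1.654*3600 = 204.427 m^3
Step 3 — depth: d = V/A * 1000 = 204.427/7327 * 1000 = 27.90 mm
Therefore the depth of water applied = 27.90 mm.


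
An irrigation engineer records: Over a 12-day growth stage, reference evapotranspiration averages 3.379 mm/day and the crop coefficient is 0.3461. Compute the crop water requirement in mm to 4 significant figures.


Approach: apply the crop water requirement relation, CWR = ET0 * Kc * days.
CWR = 3.379 * 0.3461 * 12 = 14.03 mm
Therefore the crop water requirement = 14.03 mm.


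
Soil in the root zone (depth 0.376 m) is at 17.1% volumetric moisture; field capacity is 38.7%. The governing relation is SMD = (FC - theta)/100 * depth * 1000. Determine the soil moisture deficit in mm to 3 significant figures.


SMD = (38.7 - 17.1)/100 * 0.376 * 1000 = 81.2 mm
Therefore the soil moisture deficit = 81.2 mm.


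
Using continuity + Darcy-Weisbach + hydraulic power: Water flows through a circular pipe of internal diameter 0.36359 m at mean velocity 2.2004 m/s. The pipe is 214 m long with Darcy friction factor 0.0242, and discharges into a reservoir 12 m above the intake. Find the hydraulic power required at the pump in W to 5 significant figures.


Approach: apply continuity + Darcy-Weisbach + hydraulic power, Q = A*v; hf = f*(L/D)*(v^2/(2g)); H = static + hf; P = rho*g*Q*H.
Step 1 — flow rate (continuity, Q = A*v):
  A = pi*(0.36359/2)^2 = 0.1038278 m^2
  Q = 0.1038278 * 2.2004 = 0.2284627 m^3/s
Step 2 — friction head loss (Darcy-Weisbach):
  hf = 0.0242 * (214/0.36359) * (2.2004^2 / (2*9.81))
  hf = 3.514969 m
Step 3 — total head: H = 12 + 3.514969 = 15.51497 m
Step 4 — hydraulic power (P = rho*g*Q*H):
  P = 1000 * 9.81 * 0.2284627 * 15.51497 = 34772 W
Therefore the hydraulic power required at the pump = 34772 W.


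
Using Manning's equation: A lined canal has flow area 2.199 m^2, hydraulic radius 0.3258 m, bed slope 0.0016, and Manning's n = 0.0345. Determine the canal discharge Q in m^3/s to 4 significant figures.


Approach: apply Manning's equation, Q = (1/n)*A*R^(2/3)*S^(1/2).
Q = (1/0.0345) * 2.199 * 0.3258^(2/3) * 0.0016^(1/2) = 1.207 m^3/s
Therefore the canal discharge Q = 1.207 m^3/s.


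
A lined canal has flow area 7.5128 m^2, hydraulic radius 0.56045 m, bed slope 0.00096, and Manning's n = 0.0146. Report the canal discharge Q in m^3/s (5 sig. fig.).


Approach: apply Manning's equation, Q = (1/n)*A*R^(2/3)*S^(1/2).
Q = (1/0.0146) * 7.5128 * 0.56045^(2/3) * 0.00096^(1/2) = 10.838 m^3/s
Therefore the canal discharge Q = 10.838 m^3/s.


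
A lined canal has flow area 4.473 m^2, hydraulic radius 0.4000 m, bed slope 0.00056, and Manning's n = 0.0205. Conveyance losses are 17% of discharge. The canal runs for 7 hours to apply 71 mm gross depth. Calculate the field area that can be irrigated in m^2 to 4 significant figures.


Approach: apply Manning's equation with a conveyance and depth budget, Q = (1/n)*A*R^(2/3)*S^(1/2); Q_field = Q*(1-loss); Area = Q_field*t/(d/1000).
Step 1 — canal discharge (Manning's equation):
  Q = (1/0.0205) * 4.473 * 0.4000^(2/3) * 0.00056^(1/2) = 2.80315 m^3/s
Step 2 — delivered flow: Q_field = 2.80315*(1 - 17/100) = 2.32661 m^3/s
Step 3 — volume delivered: V = 2.32661 * 7*3600 = 58630.6 m^3
Step 4 — area served: A = V / (depth/1000) = 58630.6 / 0.071 = 825800 m^2
Therefore the field area that can be irrigated = 825800 m^2.


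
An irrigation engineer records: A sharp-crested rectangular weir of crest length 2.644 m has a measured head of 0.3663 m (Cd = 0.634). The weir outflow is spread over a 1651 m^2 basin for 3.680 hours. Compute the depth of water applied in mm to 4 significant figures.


Approach: apply the rectangular weir equation with a volume-to-depth conversion, Q = (2/3)*Cd*L*sqrt(2g)*H^1.5; d = Q*t/A * 1000.
Step 1 — weir discharge:
  Q = (2/3)*0.634*2.644*sqrt(2*9.81)*0.3663^1.5 = 1.09740 m^3/s
Step 2 — volume: V = 1.09740 * 3.680*3600 = 14538.3 m^3
Step 3 — depth: d = V/A * 1000 = 14538.3/1651 * 1000 = 8806 mm
Therefore the depth of water applied = 8806 mm.


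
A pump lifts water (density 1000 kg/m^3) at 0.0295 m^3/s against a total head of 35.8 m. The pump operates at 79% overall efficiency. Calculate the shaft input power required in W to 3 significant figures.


Approach: apply hydraulic power then efficiency conversion, P = rho*g*Q*H; P_in = P/eta.
Step 1 — hydraulic power (P = rho*g*Q*H):
  P = 1000 * 9.81 * 0.0295 * 35.8 = 10360 W
Step 2 — input power: P_in = P/eta = 10360 / 0.79 = 13100 W
Therefore the shaft input power required = 13100 W.


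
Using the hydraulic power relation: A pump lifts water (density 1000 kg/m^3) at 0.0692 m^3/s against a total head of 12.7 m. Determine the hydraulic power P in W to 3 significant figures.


Approach: apply the hydraulic power relation, P = rho*g*Q*H.
P = 1000 * 9.81 * 0.0692 * 12.7 = 8620 W
Therefore the hydraulic power P = 8620 W.


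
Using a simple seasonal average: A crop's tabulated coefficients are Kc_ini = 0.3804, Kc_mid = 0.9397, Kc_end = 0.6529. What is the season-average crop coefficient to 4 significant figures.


Approach: apply a simple seasonal average, Kc_avg = (Kc_ini + Kc_mid + Kc_end)/3.
Kc_avg = (0.3804 + 0.9397 + 0.6529)/3 = 0.6577
Therefore the season-average crop coefficient = 0.6577.


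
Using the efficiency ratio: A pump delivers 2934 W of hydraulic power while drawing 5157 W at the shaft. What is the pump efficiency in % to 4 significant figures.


Approach: apply the efficiency ratio, eta = (P_out/P_in)*100.
eta = (2934 / 5157) * 100 = 56.89 %
Therefore the pump efficiency = 56.89 %.


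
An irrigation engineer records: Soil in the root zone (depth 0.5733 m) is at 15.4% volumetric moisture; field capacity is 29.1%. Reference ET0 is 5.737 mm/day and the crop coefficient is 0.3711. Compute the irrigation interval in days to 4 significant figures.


Approach: apply soil-water budget scheduling, SMD = (FC-theta)/100*depth*1000; ETc = ET0*Kc; interval = SMD/ETc.
Step 1 — soil moisture deficit:
  SMD = (29.1 - 15.4)/100 * 0.5733 * 1000 = 78.5421 mm
Step 2 — daily crop ET (ETc = ET0*Kc):
  ETc = 5.737 * 0.3711 = 2.12900 mm/day
Step 3 — irrigation interval (SMD/ETc):
  interval = 78.5421 / 2.12900 = 36.89 days
Therefore the irrigation interval = 36.89 days.


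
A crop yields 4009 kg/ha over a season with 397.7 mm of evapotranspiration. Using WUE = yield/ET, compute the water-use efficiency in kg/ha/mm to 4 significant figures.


WUE = 4009 / 397.7 = 10.08 kg/ha/mm
Therefore the water-use efficiency = 10.08 kg/ha/mm.


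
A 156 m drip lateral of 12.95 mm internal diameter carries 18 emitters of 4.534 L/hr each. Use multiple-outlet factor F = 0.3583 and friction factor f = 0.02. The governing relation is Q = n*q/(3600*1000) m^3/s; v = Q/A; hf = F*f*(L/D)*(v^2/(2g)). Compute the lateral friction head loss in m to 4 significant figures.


Q = 18*4.534/(3600*1000) = 2.26700e-05 m^3/s
A = pi*(12.95e-3/2)^2 = 1.31713e-04 m^2, so v = Q/A = 0.172116 m/s
hf = 0.3583*0.02*(156/0.01295)*(0.172116^2/(2*9.81)) = 0.1303 m
Therefore the lateral friction head loss = 0.1303 m.


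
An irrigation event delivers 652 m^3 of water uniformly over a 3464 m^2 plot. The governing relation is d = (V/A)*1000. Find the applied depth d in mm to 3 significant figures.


d = (652 / 3464) * 1000 = 188 mm
Therefore the applied depth d = 188 mm.


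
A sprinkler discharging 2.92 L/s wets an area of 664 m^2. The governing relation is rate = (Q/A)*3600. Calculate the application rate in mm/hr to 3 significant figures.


rate = (2.92 / 664) * 3600 = 15.8 mm/hr
Therefore the application rate = 15.8 mm/hr.


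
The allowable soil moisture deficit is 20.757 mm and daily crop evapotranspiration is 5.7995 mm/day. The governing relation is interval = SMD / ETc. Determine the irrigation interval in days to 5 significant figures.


interval = 20.757 / 5.7995 = 3.5791 days
Therefore the irrigation interval = 3.5791 days.


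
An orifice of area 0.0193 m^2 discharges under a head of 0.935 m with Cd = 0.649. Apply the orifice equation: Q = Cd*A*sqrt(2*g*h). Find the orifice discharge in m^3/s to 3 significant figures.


Q = 0.649 * 0.0193 * sqrt(2*9.81*0.935) = 0.0536 m^3/s
Therefore the orifice discharge = 0.0536 m^3/s.


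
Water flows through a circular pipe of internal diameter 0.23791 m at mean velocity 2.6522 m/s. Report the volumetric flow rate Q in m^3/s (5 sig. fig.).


Approach: apply the continuity equation for pipe flow, Q = A * v with A = pi*(D/2)^2.
A = pi*(0.23791/2)^2 = 0.04445445 m^2
Q = 0.04445445 * 2.6522 = 0.11790 m^3/s
Therefore the volumetric flow rate Q = 0.11790 m^3/s.


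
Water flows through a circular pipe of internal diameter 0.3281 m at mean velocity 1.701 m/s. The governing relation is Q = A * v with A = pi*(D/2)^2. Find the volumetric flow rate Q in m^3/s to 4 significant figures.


A = pi*(0.3281/2)^2 = 0.0845478 m^2
Q = 0.0845478 * 1.701 = 0.1438 m^3/s
Therefore the volumetric flow rate Q = 0.1438 m^3/s.


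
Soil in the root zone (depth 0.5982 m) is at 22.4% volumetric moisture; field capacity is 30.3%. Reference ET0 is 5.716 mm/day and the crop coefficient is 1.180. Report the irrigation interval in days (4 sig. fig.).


Approach: apply soil-water budget scheduling, SMD = (FC-theta)/100*depth*1000; ETc = ET0*Kc; interval = SMD/ETc.
Step 1 — soil moisture deficit:
  SMD = (30.3 - 22.4)/100 * 0.5982 * 1000 = 47.2578 mm
Step 2 — daily crop ET (ETc = ET0*Kc):
  ETc = 5.716 * 1.180 = 6.74488 mm/day
Step 3 — irrigation interval (SMD/ETc):
  interval = 47.2578 / 6.74488 = 7.006 days
Therefore the irrigation interval = 7.006 days.


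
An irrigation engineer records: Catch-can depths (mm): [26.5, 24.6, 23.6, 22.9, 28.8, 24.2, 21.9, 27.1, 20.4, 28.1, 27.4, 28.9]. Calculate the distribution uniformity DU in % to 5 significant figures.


Approach: apply the low-quarter distribution uniformity, DU = (mean of lowest quarter of readings / overall mean)*100.
sorted lowest 3 of 12: [20.4, 21.9, 22.9] -> mean = 21.73333 mm
overall mean = 25.36667 mm
DU = (21.73333/25.36667)*100 = 85.677 %
Therefore the distribution uniformity DU = 85.677 %.


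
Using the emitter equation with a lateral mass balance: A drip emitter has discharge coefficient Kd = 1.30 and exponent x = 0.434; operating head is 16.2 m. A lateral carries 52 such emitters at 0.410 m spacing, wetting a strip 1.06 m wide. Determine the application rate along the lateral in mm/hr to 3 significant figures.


Approach: apply the emitter equation with a lateral mass balance, q = Kd*h^x; Q = n*q; rate = Q/(n*spacing*width).
Step 1 — single emitter flow (q = Kd*h^x):
  q = 1.30 * 16.2^0.434 = 4.3538 L/hr
Step 2 — total lateral flow: Q = 52 * 4.3538 = 226.40 L/hr
Step 3 — wetted area: A = 52 * 0.410 * 1.06 = 22.599 m^2
Step 4 — application rate: Q/A = 226.40/22.599 = 10.0 mm/hr
Therefore the application rate along the lateral = 10.0 mm/hr.


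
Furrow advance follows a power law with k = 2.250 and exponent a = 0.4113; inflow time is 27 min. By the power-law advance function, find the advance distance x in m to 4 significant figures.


Approach: apply the power-law advance function, x = k*t^a.
x = 2.250 * 27^0.4113 = 8.728 m
Therefore the advance distance x = 8.728 m.


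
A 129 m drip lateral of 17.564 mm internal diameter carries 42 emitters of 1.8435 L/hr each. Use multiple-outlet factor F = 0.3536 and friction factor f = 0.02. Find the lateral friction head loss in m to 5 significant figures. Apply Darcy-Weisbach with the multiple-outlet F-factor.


Approach: apply Darcy-Weisbach with the multiple-outlet F-factor, Q = n*q/(3600*1000) m^3/s; v = Q/A; hf = F*f*(L/D)*(v^2/(2g)).
Q = 42*1.8435/(3600*1000) = 2.150750e-05 m^3/s
A = pi*(17.564e-3/2)^2 = 2.422907e-04 m^2, so v = Q/A = 0.08876734 m/s
hf = 0.3536*0.02*(129/0.017564)*(0.08876734^2/(2*9.81)) = 0.020860 m
Therefore the lateral friction head loss = 0.020860 m.


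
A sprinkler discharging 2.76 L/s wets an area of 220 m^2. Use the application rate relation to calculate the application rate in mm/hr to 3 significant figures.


Approach: apply the application rate relation, rate = (Q/A)*3600.
rate = (2.76 / 220) * 3600 = 45.2 mm/hr
Therefore the application rate = 45.2 mm/hr.


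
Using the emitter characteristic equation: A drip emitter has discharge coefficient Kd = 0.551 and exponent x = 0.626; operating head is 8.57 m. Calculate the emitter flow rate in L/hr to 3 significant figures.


Approach: apply the emitter characteristic equation, q = Kd * h^x.
q = 0.551 * 8.57^0.626 = 2.11 L/hr
Therefore the emitter flow rate = 2.11 L/hr.


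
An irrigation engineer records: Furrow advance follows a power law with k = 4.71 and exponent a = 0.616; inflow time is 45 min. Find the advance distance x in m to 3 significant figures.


Approach: apply the power-law advance function, x = k*t^a.
x = 4.71 * 45^0.616 = 49.1 m
Therefore the advance distance x = 49.1 m.


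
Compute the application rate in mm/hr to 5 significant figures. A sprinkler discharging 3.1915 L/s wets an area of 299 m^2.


Approach: apply the application rate relation, rate = (Q/A)*3600.
rate = (3.1915 / 299) * 3600 = 38.426 mm/hr
Therefore the application rate = 38.426 mm/hr.


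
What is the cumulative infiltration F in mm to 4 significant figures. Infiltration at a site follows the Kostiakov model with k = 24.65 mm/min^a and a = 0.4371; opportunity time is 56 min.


Approach: apply the Kostiakov infiltration equation, F = k*t^a.
F = 24.65 * 56^0.4371 = 143.2 mm
Therefore the cumulative infiltration F = 143.2 mm.


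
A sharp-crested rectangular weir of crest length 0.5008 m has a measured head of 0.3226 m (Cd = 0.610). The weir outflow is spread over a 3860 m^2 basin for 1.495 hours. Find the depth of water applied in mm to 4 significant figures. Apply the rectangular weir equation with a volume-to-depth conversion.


Approach: apply the rectangular weir equation with a volume-to-depth conversion, Q = (2/3)*Cd*L*sqrt(2g)*H^1.5; d = Q*t/A * 1000.
Step 1 — weir discharge:
  Q = (2/3)*0.610*0.5008*sqrt(2*9.81)*0.3226^1.5 = 0.165291 m^3/s
Step 2 — volume: V = 0.165291 * 1.495*3600 = 889.596 m^3
Step 3 — depth: d = V/A * 1000 = 889.596/3860 * 1000 = 230.5 mm
Therefore the depth of water applied = 230.5 mm.


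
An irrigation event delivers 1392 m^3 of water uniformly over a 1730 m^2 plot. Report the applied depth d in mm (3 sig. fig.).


Approach: apply depth from volume over area, d = (V/A)*1000.
d = (1392 / 1730) * 1000 = 805 mm
Therefore the applied depth d = 805 mm.


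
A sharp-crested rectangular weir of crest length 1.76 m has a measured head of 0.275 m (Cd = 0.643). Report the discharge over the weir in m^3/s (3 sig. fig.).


Approach: apply the rectangular weir equation, Q = (2/3)*Cd*L*sqrt(2g)*H^1.5.
Q = (2/3)*0.643*1.76*sqrt(2*9.81)*0.275^1.5 = 0.482 m^3/s
Therefore the discharge over the weir = 0.482 m^3/s.


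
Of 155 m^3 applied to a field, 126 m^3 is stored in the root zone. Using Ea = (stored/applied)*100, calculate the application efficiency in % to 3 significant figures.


Ea = (126/155)*100 = 81.3 %
Therefore the application efficiency = 81.3 %.


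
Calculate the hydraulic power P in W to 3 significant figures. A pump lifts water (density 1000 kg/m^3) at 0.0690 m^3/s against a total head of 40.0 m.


Approach: apply the hydraulic power relation, P = rho*g*Q*H.
P = 1000 * 9.81 * 0.0690 * 40.0 = 27100 W
Therefore the hydraulic power P = 27100 W.


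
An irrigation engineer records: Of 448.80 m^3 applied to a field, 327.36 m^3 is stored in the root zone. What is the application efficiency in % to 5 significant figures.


Approach: apply the application efficiency ratio, Ea = (stored/applied)*100.
Ea = (327.36/448.80)*100 = 72.941 %
Therefore the application efficiency = 72.941 %.


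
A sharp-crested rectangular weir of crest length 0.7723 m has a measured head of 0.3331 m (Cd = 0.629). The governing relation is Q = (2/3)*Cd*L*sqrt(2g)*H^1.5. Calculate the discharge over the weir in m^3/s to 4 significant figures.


Q = (2/3)*0.629*0.7723*sqrt(2*9.81)*0.3331^1.5 = 0.2758 m^3/s
Therefore the discharge over the weir = 0.2758 m^3/s.


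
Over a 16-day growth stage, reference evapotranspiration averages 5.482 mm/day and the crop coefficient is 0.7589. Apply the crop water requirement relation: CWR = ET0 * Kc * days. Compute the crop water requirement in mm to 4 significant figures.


CWR = 5.482 * 0.7589 * 16 = 66.56 mm
Therefore the crop water requirement = 66.56 mm.


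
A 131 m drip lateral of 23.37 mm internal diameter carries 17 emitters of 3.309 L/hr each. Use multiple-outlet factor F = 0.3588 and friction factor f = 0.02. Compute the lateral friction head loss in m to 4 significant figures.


Approach: apply Darcy-Weisbach with the multiple-outlet F-factor, Q = n*q/(3600*1000) m^3/s; v = Q/A; hf = F*f*(L/D)*(v^2/(2g)).
Q = 17*3.309/(3600*1000) = 1.56258e-05 m^3/s
A = pi*(23.37e-3/2)^2 = 4.28951e-04 m^2, so v = Q/A = 0.0364280 m/s
hf = 0.3588*0.02*(131/0.02337)*(0.0364280^2/(2*9.81)) = 0.002721 m
Therefore the lateral friction head loss = 0.002721 m.


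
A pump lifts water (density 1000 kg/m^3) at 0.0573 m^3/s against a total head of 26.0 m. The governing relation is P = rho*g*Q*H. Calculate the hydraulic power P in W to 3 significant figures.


P = 1000 * 9.81 * 0.0573 * 26.0 = 14600 W
Therefore the hydraulic power P = 14600 W.


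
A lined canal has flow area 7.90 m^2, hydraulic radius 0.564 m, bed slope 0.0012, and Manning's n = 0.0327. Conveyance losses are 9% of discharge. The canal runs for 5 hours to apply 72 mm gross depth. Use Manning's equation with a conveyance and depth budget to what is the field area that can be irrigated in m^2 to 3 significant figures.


Approach: apply Manning's equation with a conveyance and depth budget, Q = (1/n)*A*R^(2/3)*S^(1/2); Q_field = Q*(1-loss); Area = Q_field*t/(d/1000).
Step 1 — canal discharge (Manning's equation):
  Q = (1/0.0327) * 7.90 * 0.564^(2/3) * 0.0012^(1/2) = 5.7129 m^3/s
Step 2 — delivered flow: Q_field = 5.7129*(1 - 9/100) = 5.1987 m^3/s
Step 3 — volume delivered: V = 5.1987 * 5*3600 = 93577 m^3
Step 4 — area served: A = V / (depth/1000) = 93577 / 0.072 = 1300000 m^2
Therefore the field area that can be irrigated = 1300000 m^2.


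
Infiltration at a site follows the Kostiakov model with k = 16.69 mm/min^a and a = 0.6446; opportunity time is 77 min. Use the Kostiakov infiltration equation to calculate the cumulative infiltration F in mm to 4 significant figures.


Approach: apply the Kostiakov infiltration equation, F = k*t^a.
F = 16.69 * 77^0.6446 = 274.5 mm
Therefore the cumulative infiltration F = 274.5 mm.


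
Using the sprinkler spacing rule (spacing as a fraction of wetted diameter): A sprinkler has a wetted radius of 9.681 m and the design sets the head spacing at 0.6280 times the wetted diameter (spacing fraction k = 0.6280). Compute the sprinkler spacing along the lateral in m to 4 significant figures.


Approach: apply the sprinkler spacing rule (spacing as a fraction of wetted diameter), S = k*(2*R).
S = 0.6280 * (2 * 9.681) = 12.16 m
Therefore the sprinkler spacing along the lateral = 12.16 m.


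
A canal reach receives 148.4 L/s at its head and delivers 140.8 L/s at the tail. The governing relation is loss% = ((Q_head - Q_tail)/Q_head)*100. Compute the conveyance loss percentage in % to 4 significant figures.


loss = ((148.4 - 140.8)/148.4)*100 = 5.121 %
Therefore the conveyance loss percentage = 5.121 %.


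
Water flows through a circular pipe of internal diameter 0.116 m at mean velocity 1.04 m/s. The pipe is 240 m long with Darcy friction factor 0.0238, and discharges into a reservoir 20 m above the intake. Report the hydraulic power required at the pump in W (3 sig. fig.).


Approach: apply continuity + Darcy-Weisbach + hydraulic power, Q = A*v; hf = f*(L/D)*(v^2/(2g)); H = static + hf; P = rho*g*Q*H.
Step 1 — flow rate (continuity, Q = A*v):
  A = pi*(0.116/2)^2 = 0.010568 m^2
  Q = 0.010568 * 1.04 = 0.010991 m^3/s
Step 2 — friction head loss (Darcy-Weisbach):
  hf = 0.0238 * (240/0.116) * (1.04^2 / (2*9.81))
  hf = 2.7146 m
Step 3 — total head: H = 20 + 2.7146 = 22.715 m
Step 4 — hydraulic power (P = rho*g*Q*H):
  P = 1000 * 9.81 * 0.010991 * 22.715 = 2450 W
Therefore the hydraulic power required at the pump = 2450 W.


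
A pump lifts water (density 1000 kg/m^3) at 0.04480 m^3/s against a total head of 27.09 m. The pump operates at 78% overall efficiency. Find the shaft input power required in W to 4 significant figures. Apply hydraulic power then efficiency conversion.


Approach: apply hydraulic power then efficiency conversion, P = rho*g*Q*H; P_in = P/eta.
Step 1 — hydraulic power (P = rho*g*Q*H):
  P = 1000 * 9.81 * 0.04480 * 27.09 = 11905.7 W
Step 2 — input power: P_in = P/eta = 11905.7 / 0.78 = 15260 W
Therefore the shaft input power required = 15260 W.


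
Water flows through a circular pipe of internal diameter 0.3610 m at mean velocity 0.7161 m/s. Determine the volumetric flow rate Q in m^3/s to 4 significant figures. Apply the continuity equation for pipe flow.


Approach: apply the continuity equation for pipe flow, Q = A * v with A = pi*(D/2)^2.
A = pi*(0.3610/2)^2 = 0.102354 m^2
Q = 0.102354 * 0.7161 = 0.07330 m^3/s
Therefore the volumetric flow rate Q = 0.07330 m^3/s.


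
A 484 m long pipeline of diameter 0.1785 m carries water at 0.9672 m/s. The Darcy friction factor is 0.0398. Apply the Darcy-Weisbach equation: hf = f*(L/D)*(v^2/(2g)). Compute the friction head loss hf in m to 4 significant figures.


hf = 0.0398 * (484/0.1785) * (0.9672^2 / (2*9.81))
hf = 5.145 m
Therefore the friction head loss hf = 5.145 m.


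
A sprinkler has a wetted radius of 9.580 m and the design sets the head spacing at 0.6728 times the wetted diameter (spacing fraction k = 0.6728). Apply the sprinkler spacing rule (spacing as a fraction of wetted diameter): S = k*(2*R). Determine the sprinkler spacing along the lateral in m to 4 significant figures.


S = 0.6728 * (2 * 9.580) = 12.89 m
Therefore the sprinkler spacing along the lateral = 12.89 m.


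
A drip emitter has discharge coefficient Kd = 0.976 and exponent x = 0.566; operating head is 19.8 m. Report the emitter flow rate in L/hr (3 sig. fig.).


Approach: apply the emitter characteristic equation, q = Kd * h^x.
q = 0.976 * 19.8^0.566 = 5.29 L/hr
Therefore the emitter flow rate = 5.29 L/hr.


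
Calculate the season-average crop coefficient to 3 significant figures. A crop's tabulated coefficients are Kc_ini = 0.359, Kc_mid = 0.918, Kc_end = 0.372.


Approach: apply a simple seasonal average, Kc_avg = (Kc_ini + Kc_mid + Kc_end)/3.
Kc_avg = (0.359 + 0.918 + 0.372)/3 = 0.550
Therefore the season-average crop coefficient = 0.550.


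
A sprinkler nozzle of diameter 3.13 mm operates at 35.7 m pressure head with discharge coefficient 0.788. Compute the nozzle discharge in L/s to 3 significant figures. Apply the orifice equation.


Approach: apply the orifice equation, Q = Cd*A*sqrt(2*g*h), A = pi*(d/2)^2.
A = pi*(3.13e-3/2)^2 = 7.6945e-06 m^2
Q = 0.788 * 7.6945e-06 * sqrt(2*9.81*35.7) * 1000 = 0.160 L/s
Therefore the nozzle discharge = 0.160 L/s.


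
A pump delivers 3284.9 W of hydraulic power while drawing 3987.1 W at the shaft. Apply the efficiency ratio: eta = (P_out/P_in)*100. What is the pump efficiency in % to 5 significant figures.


eta = (3284.9 / 3987.1) * 100 = 82.388 %
Therefore the pump efficiency = 82.388 %.


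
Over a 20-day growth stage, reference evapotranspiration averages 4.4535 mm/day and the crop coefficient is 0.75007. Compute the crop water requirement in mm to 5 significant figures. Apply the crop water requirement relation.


Approach: apply the crop water requirement relation, CWR = ET0 * Kc * days.
CWR = 4.4535 * 0.75007 * 20 = 66.809 mm
Therefore the crop water requirement = 66.809 mm.


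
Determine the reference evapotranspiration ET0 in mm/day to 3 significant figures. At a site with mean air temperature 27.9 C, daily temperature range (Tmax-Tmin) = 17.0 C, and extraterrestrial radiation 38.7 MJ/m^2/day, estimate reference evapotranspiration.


Approach: apply the Hargreaves-Samani method, ET0 = 0.0023*(Tmean+17.8)*sqrt(Tmax-Tmin)*0.408*Ra.
ET0 = 0.0023*(27.9+17.8)*sqrt(17.0)*0.408*38.7 = 6.84 mm/day
Therefore the reference evapotranspiration ET0 = 6.84 mm/day.


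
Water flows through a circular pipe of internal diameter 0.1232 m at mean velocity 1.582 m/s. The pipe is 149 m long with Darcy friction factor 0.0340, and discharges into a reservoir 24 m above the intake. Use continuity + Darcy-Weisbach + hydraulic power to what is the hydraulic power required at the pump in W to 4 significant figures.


Approach: apply continuity + Darcy-Weisbach + hydraulic power, Q = A*v; hf = f*(L/D)*(v^2/(2g)); H = static + hf; P = rho*g*Q*H.
Step 1 — flow rate (continuity, Q = A*v):
  A = pi*(0.1232/2)^2 = 0.0119210 m^2
  Q = 0.0119210 * 1.582 = 0.0188590 m^3/s
Step 2 — friction head loss (Darcy-Weisbach):
  hf = 0.0340 * (149/0.1232) * (1.582^2 / (2*9.81))
  hf = 5.24528 m
Step 3 — total head: H = 24 + 5.24528 = 29.2453 m
Step 4 — hydraulic power (P = rho*g*Q*H):
  P = 1000 * 9.81 * 0.0188590 * 29.2453 = 5411 W
Therefore the hydraulic power required at the pump = 5411 W.


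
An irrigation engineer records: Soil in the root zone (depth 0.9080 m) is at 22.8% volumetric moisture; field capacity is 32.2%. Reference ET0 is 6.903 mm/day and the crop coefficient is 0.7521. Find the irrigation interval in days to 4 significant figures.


Approach: apply soil-water budget scheduling, SMD = (FC-theta)/100*depth*1000; ETc = ET0*Kc; interval = SMD/ETc.
Step 1 — soil moisture deficit:
  SMD = (32.2 - 22.8)/100 * 0.9080 * 1000 = 85.3520 mm
Step 2 — daily crop ET (ETc = ET0*Kc):
  ETc = 6.903 * 0.7521 = 5.19175 mm/day
Step 3 — irrigation interval (SMD/ETc):
  interval = 85.3520 / 5.19175 = 16.44 days
Therefore the irrigation interval = 16.44 days.


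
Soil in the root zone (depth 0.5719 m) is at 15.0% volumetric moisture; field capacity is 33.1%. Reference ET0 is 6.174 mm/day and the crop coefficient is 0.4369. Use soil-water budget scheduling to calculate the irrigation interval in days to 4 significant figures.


Approach: apply soil-water budget scheduling, SMD = (FC-theta)/100*depth*1000; ETc = ET0*Kc; interval = SMD/ETc.
Step 1 — soil moisture deficit:
  SMD = (33.1 - 15.0)/100 * 0.5719 * 1000 = 103.514 mm
Step 2 — daily crop ET (ETc = ET0*Kc):
  ETc = 6.174 * 0.4369 = 2.69742 mm/day
Step 3 — irrigation interval (SMD/ETc):
  interval = 103.514 / 2.69742 = 38.38 days
Therefore the irrigation interval = 38.38 days.


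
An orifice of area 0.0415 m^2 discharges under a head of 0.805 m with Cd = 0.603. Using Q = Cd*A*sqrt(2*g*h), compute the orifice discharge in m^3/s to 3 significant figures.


Q = 0.603 * 0.0415 * sqrt(2*9.81*0.805) = 0.0995 m^3/s
Therefore the orifice discharge = 0.0995 m^3/s.


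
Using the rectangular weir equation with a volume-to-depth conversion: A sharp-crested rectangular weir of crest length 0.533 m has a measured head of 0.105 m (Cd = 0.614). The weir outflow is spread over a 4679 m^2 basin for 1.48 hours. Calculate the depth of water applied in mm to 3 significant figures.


Approach: apply the rectangular weir equation with a volume-to-depth conversion, Q = (2/3)*Cd*L*sqrt(2g)*H^1.5; d = Q*t/A * 1000.
Step 1 — weir discharge:
  Q = (2/3)*0.614*0.533*sqrt(2*9.81)*0.105^1.5 = 0.032880 m^3/s
Step 2 — volume: V = 0.032880 * 1.48*3600 = 175.19 m^3
Step 3 — depth: d = V/A * 1000 = 175.19/4679 * 1000 = 37.4 mm
Therefore the depth of water applied = 37.4 mm.


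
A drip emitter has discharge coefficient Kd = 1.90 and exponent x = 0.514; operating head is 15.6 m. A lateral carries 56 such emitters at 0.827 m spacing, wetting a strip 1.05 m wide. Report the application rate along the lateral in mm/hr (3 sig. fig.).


Approach: apply the emitter equation with a lateral mass balance, q = Kd*h^x; Q = n*q; rate = Q/(n*spacing*width).
Step 1 — single emitter flow (q = Kd*h^x):
  q = 1.90 * 15.6^0.514 = 7.7987 L/hr
Step 2 — total lateral flow: Q = 56 * 7.7987 = 436.72 L/hr
Step 3 — wetted area: A = 56 * 0.827 * 1.05 = 48.628 m^2
Step 4 — application rate: Q/A = 436.72/48.628 = 8.98 mm/hr
Therefore the application rate along the lateral = 8.98 mm/hr.


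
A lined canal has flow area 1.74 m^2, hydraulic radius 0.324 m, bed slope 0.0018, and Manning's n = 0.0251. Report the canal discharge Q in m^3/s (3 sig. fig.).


Approach: apply Manning's equation, Q = (1/n)*A*R^(2/3)*S^(1/2).
Q = (1/0.0251) * 1.74 * 0.324^(2/3) * 0.0018^(1/2) = 1.39 m^3/s
Therefore the canal discharge Q = 1.39 m^3/s.


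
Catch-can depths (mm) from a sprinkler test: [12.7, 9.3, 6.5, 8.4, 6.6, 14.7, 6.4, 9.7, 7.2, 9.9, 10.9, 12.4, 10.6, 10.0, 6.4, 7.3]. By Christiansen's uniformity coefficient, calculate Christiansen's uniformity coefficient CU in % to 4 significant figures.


Approach: apply Christiansen's uniformity coefficient, CU = (1 - mean_abs_deviation/mean)*100.
mean = 9.31250 mm
mean |d_i - mean| = 2.05000 mm
CU = (1 - 2.05000/9.31250)*100 = 77.99 %
Therefore Christiansen's uniformity coefficient CU = 77.99 %.


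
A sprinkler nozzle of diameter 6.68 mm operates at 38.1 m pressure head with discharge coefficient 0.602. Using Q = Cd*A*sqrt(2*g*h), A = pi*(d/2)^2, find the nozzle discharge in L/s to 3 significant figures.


A = pi*(6.68e-3/2)^2 = 3.5046e-05 m^2
Q = 0.602 * 3.5046e-05 * sqrt(2*9.81*38.1) * 1000 = 0.577 L/s
Therefore the nozzle discharge = 0.577 L/s.


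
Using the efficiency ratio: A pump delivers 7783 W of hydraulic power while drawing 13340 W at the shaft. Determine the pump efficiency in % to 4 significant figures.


Approach: apply the efficiency ratio, eta = (P_out/P_in)*100.
eta = (7783 / 13340) * 100 = 58.34 %
Therefore the pump efficiency = 58.34 %.


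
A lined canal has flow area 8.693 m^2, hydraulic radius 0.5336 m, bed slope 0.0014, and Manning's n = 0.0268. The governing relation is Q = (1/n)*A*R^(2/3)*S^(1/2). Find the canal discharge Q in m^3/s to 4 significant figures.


Q = (1/0.0268) * 8.693 * 0.5336^(2/3) * 0.0014^(1/2) = 7.984 m^3/s
Therefore the canal discharge Q = 7.984 m^3/s.


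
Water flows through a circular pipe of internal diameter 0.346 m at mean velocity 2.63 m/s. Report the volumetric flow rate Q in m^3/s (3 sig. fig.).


Approach: apply the continuity equation for pipe flow, Q = A * v with A = pi*(D/2)^2.
A = pi*(0.346/2)^2 = 0.094025 m^2
Q = 0.094025 * 2.63 = 0.247 m^3/s
Therefore the volumetric flow rate Q = 0.247 m^3/s.


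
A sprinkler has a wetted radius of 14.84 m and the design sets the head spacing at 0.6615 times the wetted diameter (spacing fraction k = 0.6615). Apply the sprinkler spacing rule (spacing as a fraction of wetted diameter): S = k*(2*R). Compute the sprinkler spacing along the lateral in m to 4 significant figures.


S = 0.6615 * (2 * 14.84) = 19.63 m
Therefore the sprinkler spacing along the lateral = 19.63 m.


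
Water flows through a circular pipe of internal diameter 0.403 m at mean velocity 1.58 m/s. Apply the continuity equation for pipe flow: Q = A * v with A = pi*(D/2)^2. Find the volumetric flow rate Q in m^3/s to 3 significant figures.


A = pi*(0.403/2)^2 = 0.12756 m^2
Q = 0.12756 * 1.58 = 0.202 m^3/s
Therefore the volumetric flow rate Q = 0.202 m^3/s.


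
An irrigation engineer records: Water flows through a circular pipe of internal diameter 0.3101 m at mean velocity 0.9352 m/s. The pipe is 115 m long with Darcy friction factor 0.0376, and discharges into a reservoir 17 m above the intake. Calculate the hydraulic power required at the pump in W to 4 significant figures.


Approach: apply continuity + Darcy-Weisbach + hydraulic power, Q = A*v; hf = f*(L/D)*(v^2/(2g)); H = static + hf; P = rho*g*Q*H.
Step 1 — flow rate (continuity, Q = A*v):
  A = pi*(0.3101/2)^2 = 0.0755255 m^2
  Q = 0.0755255 * 0.9352 = 0.0706314 m^3/s
Step 2 — friction head loss (Darcy-Weisbach):
  hf = 0.0376 * (115/0.3101) * (0.9352^2 / (2*9.81))
  hf = 0.621576 m
Step 3 — total head: H = 17 + 0.621576 = 17.6216 m
Step 4 — hydraulic power (P = rho*g*Q*H):
  P = 1000 * 9.81 * 0.0706314 * 17.6216 = 12210 W
Therefore the hydraulic power required at the pump = 12210 W.


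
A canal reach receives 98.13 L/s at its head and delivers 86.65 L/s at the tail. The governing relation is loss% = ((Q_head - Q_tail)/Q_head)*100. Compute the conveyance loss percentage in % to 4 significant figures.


loss = ((98.13 - 86.65)/98.13)*100 = 11.70 %
Therefore the conveyance loss percentage = 11.70 %.
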